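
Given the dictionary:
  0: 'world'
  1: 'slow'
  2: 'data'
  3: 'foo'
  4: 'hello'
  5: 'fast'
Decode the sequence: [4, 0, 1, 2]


Look up each index in the dictionary:
  4 -> 'hello'
  0 -> 'world'
  1 -> 'slow'
  2 -> 'data'

Decoded: "hello world slow data"


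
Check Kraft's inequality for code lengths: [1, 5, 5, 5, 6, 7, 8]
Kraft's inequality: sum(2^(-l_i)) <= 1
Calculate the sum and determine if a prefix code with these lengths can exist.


Sum = 2^(-1) + 2^(-5) + 2^(-5) + 2^(-5) + 2^(-6) + 2^(-7) + 2^(-8)
    = 0.5 + 0.03125 + 0.03125 + 0.03125 + 0.015625 + 0.0078125 + 0.00390625
    = 159/256 = 0.62109375
Since 0.62109375 <= 1, Kraft's inequality IS satisfied.
A prefix code with these lengths CAN exist.

Kraft sum = 0.62109375. Satisfied.


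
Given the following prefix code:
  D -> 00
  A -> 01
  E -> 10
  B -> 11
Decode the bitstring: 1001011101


Decoding step by step:
Bits 10 -> E
Bits 01 -> A
Bits 01 -> A
Bits 11 -> B
Bits 01 -> A


Decoded message: EAABA


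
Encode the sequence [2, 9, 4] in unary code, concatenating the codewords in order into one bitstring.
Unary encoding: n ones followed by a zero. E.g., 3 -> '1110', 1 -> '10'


Encode each number as n ones followed by a terminating 0:
  2 -> 110 (3 bits)
  9 -> 1111111110 (10 bits)
  4 -> 11110 (5 bits)
Total length = 3 + 10 + 5 = 18 bits.

Unary([2, 9, 4]) = 110111111111011110 (18 bits)


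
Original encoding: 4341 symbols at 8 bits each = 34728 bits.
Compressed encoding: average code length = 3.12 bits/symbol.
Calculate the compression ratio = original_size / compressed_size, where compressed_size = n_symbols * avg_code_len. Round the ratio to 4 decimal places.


original_size = n_symbols * orig_bits = 4341 * 8 = 34728 bits
compressed_size = n_symbols * avg_code_len = 4341 * 3.12 = 13543.92 bits
ratio = original_size / compressed_size = 34728 / 13543.92 = 2.5641

Compression ratio = 2.5641


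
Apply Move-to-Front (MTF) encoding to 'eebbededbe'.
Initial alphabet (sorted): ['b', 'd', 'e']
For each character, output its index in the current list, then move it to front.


MTF encoding:
'e': index 2 in ['b', 'd', 'e'] -> ['e', 'b', 'd']
'e': index 0 in ['e', 'b', 'd'] -> ['e', 'b', 'd']
'b': index 1 in ['e', 'b', 'd'] -> ['b', 'e', 'd']
'b': index 0 in ['b', 'e', 'd'] -> ['b', 'e', 'd']
'e': index 1 in ['b', 'e', 'd'] -> ['e', 'b', 'd']
'd': index 2 in ['e', 'b', 'd'] -> ['d', 'e', 'b']
'e': index 1 in ['d', 'e', 'b'] -> ['e', 'd', 'b']
'd': index 1 in ['e', 'd', 'b'] -> ['d', 'e', 'b']
'b': index 2 in ['d', 'e', 'b'] -> ['b', 'd', 'e']
'e': index 2 in ['b', 'd', 'e'] -> ['e', 'b', 'd']


Output: [2, 0, 1, 0, 1, 2, 1, 1, 2, 2]


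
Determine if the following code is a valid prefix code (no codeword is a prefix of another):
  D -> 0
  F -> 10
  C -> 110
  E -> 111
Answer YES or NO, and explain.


Checking each pair (does one codeword prefix another?):
  D='0' vs F='10': no prefix
  D='0' vs C='110': no prefix
  D='0' vs E='111': no prefix
  F='10' vs D='0': no prefix
  F='10' vs C='110': no prefix
  F='10' vs E='111': no prefix
  C='110' vs D='0': no prefix
  C='110' vs F='10': no prefix
  C='110' vs E='111': no prefix
  E='111' vs D='0': no prefix
  E='111' vs F='10': no prefix
  E='111' vs C='110': no prefix
No violation found over all pairs.

YES -- this is a valid prefix code. No codeword is a prefix of any other codeword.


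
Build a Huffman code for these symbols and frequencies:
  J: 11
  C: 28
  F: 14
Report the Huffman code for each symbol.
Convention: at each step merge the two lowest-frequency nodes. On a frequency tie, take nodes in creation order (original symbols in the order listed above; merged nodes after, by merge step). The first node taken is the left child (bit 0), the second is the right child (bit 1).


Huffman tree construction:
Step 1: Merge J(11) + F(14) = 25
Step 2: Merge (J+F)(25) + C(28) = 53
Read each symbol's code off the tree from the root (left child = 0, right child = 1).

Codes:
  J: 00 (length 2)
  C: 1 (length 1)
  F: 01 (length 2)
Average code length: 78/53 = 1.4717 bits/symbol


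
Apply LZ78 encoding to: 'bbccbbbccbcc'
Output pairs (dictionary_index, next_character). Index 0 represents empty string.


LZ78 encoding steps:
Dictionary: {0: ''}
Step 1: w='' (idx 0), next='b' -> output (0, 'b'), add 'b' as idx 1
Step 2: w='b' (idx 1), next='c' -> output (1, 'c'), add 'bc' as idx 2
Step 3: w='' (idx 0), next='c' -> output (0, 'c'), add 'c' as idx 3
Step 4: w='b' (idx 1), next='b' -> output (1, 'b'), add 'bb' as idx 4
Step 5: w='bc' (idx 2), next='c' -> output (2, 'c'), add 'bcc' as idx 5
Step 6: w='bcc' (idx 5), end of input -> output (5, '')


Encoded: [(0, 'b'), (1, 'c'), (0, 'c'), (1, 'b'), (2, 'c'), (5, '')]


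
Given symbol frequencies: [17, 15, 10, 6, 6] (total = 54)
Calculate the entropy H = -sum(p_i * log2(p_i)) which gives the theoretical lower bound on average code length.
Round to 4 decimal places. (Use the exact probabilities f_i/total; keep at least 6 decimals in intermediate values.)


Per-symbol terms -p_i * log2(p_i) with p_i = f_i/54:
  p = 17/54 = 0.314815: log2(p) = -1.667425, -p*log2(p) = 0.524930
  p = 15/54 = 0.277778: log2(p) = -1.847997, -p*log2(p) = 0.513332
  p = 10/54 = 0.185185: log2(p) = -2.432959, -p*log2(p) = 0.450548
  p = 6/54 = 0.111111: log2(p) = -3.169925, -p*log2(p) = 0.352214
  p = 6/54 = 0.111111: log2(p) = -3.169925, -p*log2(p) = 0.352214
H = 0.524930 + 0.513332 + 0.450548 + 0.352214 + 0.352214 = 2.193238

H = 2.1932 bits/symbol


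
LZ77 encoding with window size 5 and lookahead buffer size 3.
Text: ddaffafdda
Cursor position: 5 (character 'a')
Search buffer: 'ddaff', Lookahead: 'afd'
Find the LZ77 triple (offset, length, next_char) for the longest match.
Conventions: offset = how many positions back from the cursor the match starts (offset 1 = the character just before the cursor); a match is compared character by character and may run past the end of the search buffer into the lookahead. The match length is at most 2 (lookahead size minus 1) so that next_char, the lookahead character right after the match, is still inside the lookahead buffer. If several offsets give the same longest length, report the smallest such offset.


Try each offset into the search buffer:
  offset=1 (pos 4, char 'f'): match length 0
  offset=2 (pos 3, char 'f'): match length 0
  offset=3 (pos 2, char 'a'): match length 2
  offset=4 (pos 1, char 'd'): match length 0
  offset=5 (pos 0, char 'd'): match length 0
Longest match has length 2 at offset 3.
next_char = character at position 5 + 2 = 7 -> 'd'

Best match: offset=3, length=2 (matching 'af' starting at position 2)
LZ77 triple: (3, 2, 'd')


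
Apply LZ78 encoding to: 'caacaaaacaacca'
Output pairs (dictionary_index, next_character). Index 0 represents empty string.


LZ78 encoding steps:
Dictionary: {0: ''}
Step 1: w='' (idx 0), next='c' -> output (0, 'c'), add 'c' as idx 1
Step 2: w='' (idx 0), next='a' -> output (0, 'a'), add 'a' as idx 2
Step 3: w='a' (idx 2), next='c' -> output (2, 'c'), add 'ac' as idx 3
Step 4: w='a' (idx 2), next='a' -> output (2, 'a'), add 'aa' as idx 4
Step 5: w='aa' (idx 4), next='c' -> output (4, 'c'), add 'aac' as idx 5
Step 6: w='aac' (idx 5), next='c' -> output (5, 'c'), add 'aacc' as idx 6
Step 7: w='a' (idx 2), end of input -> output (2, '')


Encoded: [(0, 'c'), (0, 'a'), (2, 'c'), (2, 'a'), (4, 'c'), (5, 'c'), (2, '')]


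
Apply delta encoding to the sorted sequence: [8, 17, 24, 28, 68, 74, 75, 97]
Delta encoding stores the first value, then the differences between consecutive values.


First value: 8
Deltas:
  17 - 8 = 9
  24 - 17 = 7
  28 - 24 = 4
  68 - 28 = 40
  74 - 68 = 6
  75 - 74 = 1
  97 - 75 = 22


Delta encoded: [8, 9, 7, 4, 40, 6, 1, 22]


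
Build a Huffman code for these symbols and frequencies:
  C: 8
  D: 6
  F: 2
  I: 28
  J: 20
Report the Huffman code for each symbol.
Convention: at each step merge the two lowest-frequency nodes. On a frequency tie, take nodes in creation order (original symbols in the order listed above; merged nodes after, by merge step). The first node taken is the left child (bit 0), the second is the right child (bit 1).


Huffman tree construction:
Step 1: Merge F(2) + D(6) = 8
Step 2: Merge C(8) + (F+D)(8) = 16
Step 3: Merge (C+(F+D))(16) + J(20) = 36
Step 4: Merge I(28) + ((C+(F+D))+J)(36) = 64
Read each symbol's code off the tree from the root (left child = 0, right child = 1).

Codes:
  C: 100 (length 3)
  D: 1011 (length 4)
  F: 1010 (length 4)
  I: 0 (length 1)
  J: 11 (length 2)
Average code length: 124/64 = 1.9375 bits/symbol


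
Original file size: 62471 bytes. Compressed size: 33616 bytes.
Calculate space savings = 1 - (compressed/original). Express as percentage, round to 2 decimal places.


ratio = compressed/original = 33616/62471 = 0.538106
savings = 1 - ratio = 1 - 0.538106 = 0.461894
as a percentage: 0.461894 * 100 = 46.19%

Space savings = 1 - 33616/62471 = 46.19%


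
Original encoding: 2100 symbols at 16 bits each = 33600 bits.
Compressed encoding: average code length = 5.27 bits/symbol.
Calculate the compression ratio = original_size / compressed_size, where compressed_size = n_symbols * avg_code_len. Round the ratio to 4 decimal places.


original_size = n_symbols * orig_bits = 2100 * 16 = 33600 bits
compressed_size = n_symbols * avg_code_len = 2100 * 5.27 = 11067.0 bits
ratio = original_size / compressed_size = 33600 / 11067.0 = 3.0361

Compression ratio = 3.0361


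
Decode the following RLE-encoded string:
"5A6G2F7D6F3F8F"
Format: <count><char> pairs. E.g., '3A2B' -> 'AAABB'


Expanding each <count><char> pair:
  5A -> 'AAAAA'
  6G -> 'GGGGGG'
  2F -> 'FF'
  7D -> 'DDDDDDD'
  6F -> 'FFFFFF'
  3F -> 'FFF'
  8F -> 'FFFFFFFF'

Decoded = AAAAAGGGGGGFFDDDDDDDFFFFFFFFFFFFFFFFF


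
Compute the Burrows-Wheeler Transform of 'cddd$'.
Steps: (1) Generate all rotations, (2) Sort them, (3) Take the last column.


Rotations (sorted):
  0: $cddd -> last char: d
  1: cddd$ -> last char: $
  2: d$cdd -> last char: d
  3: dd$cd -> last char: d
  4: ddd$c -> last char: c


BWT = d$ddc


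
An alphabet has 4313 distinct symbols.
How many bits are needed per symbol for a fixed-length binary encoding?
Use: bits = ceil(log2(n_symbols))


log2(4313) = 12.0745
Bracket: 2^12 = 4096 < 4313 <= 2^13 = 8192
So ceil(log2(4313)) = 13

bits = ceil(log2(4313)) = ceil(12.0745) = 13 bits


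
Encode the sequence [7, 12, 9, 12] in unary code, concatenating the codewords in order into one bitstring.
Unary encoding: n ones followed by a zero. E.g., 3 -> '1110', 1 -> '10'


Encode each number as n ones followed by a terminating 0:
  7 -> 11111110 (8 bits)
  12 -> 1111111111110 (13 bits)
  9 -> 1111111110 (10 bits)
  12 -> 1111111111110 (13 bits)
Total length = 8 + 13 + 10 + 13 = 44 bits.

Unary([7, 12, 9, 12]) = 11111110111111111111011111111101111111111110 (44 bits)


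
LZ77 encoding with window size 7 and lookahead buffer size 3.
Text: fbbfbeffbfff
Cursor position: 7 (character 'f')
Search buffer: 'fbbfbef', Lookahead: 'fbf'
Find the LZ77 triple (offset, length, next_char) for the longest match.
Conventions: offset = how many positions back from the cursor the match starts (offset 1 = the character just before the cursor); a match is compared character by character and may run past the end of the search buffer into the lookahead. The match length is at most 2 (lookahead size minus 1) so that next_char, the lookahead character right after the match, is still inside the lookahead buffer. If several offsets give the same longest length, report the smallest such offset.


Try each offset into the search buffer:
  offset=1 (pos 6, char 'f'): match length 1
  offset=2 (pos 5, char 'e'): match length 0
  offset=3 (pos 4, char 'b'): match length 0
  offset=4 (pos 3, char 'f'): match length 2
  offset=5 (pos 2, char 'b'): match length 0
  offset=6 (pos 1, char 'b'): match length 0
  offset=7 (pos 0, char 'f'): match length 2
Longest match has length 2, found at offsets 4, 7; take the smallest, offset 4.
next_char = character at position 7 + 2 = 9 -> 'f'

Best match: offset=4, length=2 (matching 'fb' starting at position 3)
LZ77 triple: (4, 2, 'f')


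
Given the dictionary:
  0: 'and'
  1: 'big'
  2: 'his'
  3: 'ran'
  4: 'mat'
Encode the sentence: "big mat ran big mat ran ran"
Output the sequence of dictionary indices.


Look up each word in the dictionary:
  'big' -> 1
  'mat' -> 4
  'ran' -> 3
  'big' -> 1
  'mat' -> 4
  'ran' -> 3
  'ran' -> 3

Encoded: [1, 4, 3, 1, 4, 3, 3]


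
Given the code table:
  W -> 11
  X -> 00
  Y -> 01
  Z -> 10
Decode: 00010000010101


Decoding:
00 -> X
01 -> Y
00 -> X
00 -> X
01 -> Y
01 -> Y
01 -> Y


Result: XYXXYYY


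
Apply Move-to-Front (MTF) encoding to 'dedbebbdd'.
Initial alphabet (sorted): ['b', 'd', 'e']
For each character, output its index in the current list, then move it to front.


MTF encoding:
'd': index 1 in ['b', 'd', 'e'] -> ['d', 'b', 'e']
'e': index 2 in ['d', 'b', 'e'] -> ['e', 'd', 'b']
'd': index 1 in ['e', 'd', 'b'] -> ['d', 'e', 'b']
'b': index 2 in ['d', 'e', 'b'] -> ['b', 'd', 'e']
'e': index 2 in ['b', 'd', 'e'] -> ['e', 'b', 'd']
'b': index 1 in ['e', 'b', 'd'] -> ['b', 'e', 'd']
'b': index 0 in ['b', 'e', 'd'] -> ['b', 'e', 'd']
'd': index 2 in ['b', 'e', 'd'] -> ['d', 'b', 'e']
'd': index 0 in ['d', 'b', 'e'] -> ['d', 'b', 'e']


Output: [1, 2, 1, 2, 2, 1, 0, 2, 0]


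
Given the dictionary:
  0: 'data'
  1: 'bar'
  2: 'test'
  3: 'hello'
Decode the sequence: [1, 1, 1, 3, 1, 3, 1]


Look up each index in the dictionary:
  1 -> 'bar'
  1 -> 'bar'
  1 -> 'bar'
  3 -> 'hello'
  1 -> 'bar'
  3 -> 'hello'
  1 -> 'bar'

Decoded: "bar bar bar hello bar hello bar"


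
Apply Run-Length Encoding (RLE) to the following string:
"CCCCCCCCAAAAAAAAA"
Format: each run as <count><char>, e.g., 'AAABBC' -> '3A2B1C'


Scanning runs left to right:
  i=0: run of 'C' x 8 -> '8C'
  i=8: run of 'A' x 9 -> '9A'

RLE = 8C9A


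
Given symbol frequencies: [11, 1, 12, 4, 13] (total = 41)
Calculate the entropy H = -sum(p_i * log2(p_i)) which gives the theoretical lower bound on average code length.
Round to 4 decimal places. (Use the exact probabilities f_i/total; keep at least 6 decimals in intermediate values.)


Per-symbol terms -p_i * log2(p_i) with p_i = f_i/41:
  p = 11/41 = 0.268293: log2(p) = -1.898120, -p*log2(p) = 0.509252
  p = 1/41 = 0.024390: log2(p) = -5.357552, -p*log2(p) = 0.130672
  p = 12/41 = 0.292683: log2(p) = -1.772590, -p*log2(p) = 0.518807
  p = 4/41 = 0.097561: log2(p) = -3.357552, -p*log2(p) = 0.327566
  p = 13/41 = 0.317073: log2(p) = -1.657112, -p*log2(p) = 0.525426
H = 0.509252 + 0.130672 + 0.518807 + 0.327566 + 0.525426 = 2.011723

H = 2.0117 bits/symbol


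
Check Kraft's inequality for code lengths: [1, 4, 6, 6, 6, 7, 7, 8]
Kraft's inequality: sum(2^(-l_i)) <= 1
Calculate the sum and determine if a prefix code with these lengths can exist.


Sum = 2^(-1) + 2^(-4) + 2^(-6) + 2^(-6) + 2^(-6) + 2^(-7) + 2^(-7) + 2^(-8)
    = 0.5 + 0.0625 + 0.015625 + 0.015625 + 0.015625 + 0.0078125 + 0.0078125 + 0.00390625
    = 161/256 = 0.62890625
Since 0.62890625 <= 1, Kraft's inequality IS satisfied.
A prefix code with these lengths CAN exist.

Kraft sum = 0.62890625. Satisfied.


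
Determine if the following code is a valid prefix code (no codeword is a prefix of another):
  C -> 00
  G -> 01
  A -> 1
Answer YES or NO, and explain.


Checking each pair (does one codeword prefix another?):
  C='00' vs G='01': no prefix
  C='00' vs A='1': no prefix
  G='01' vs C='00': no prefix
  G='01' vs A='1': no prefix
  A='1' vs C='00': no prefix
  A='1' vs G='01': no prefix
No violation found over all pairs.

YES -- this is a valid prefix code. No codeword is a prefix of any other codeword.


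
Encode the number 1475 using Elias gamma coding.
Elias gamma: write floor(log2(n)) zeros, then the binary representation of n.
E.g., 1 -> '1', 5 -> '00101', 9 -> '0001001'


num_bits = floor(log2(1475)) + 1 = 11
leading_zeros = num_bits - 1 = 10
binary(1475) = 10111000011

Elias gamma(1475) = '0000000000' + '10111000011' = 000000000010111000011 (21 bits)


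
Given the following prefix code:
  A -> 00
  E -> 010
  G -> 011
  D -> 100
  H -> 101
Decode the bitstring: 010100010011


Decoding step by step:
Bits 010 -> E
Bits 100 -> D
Bits 010 -> E
Bits 011 -> G


Decoded message: EDEG


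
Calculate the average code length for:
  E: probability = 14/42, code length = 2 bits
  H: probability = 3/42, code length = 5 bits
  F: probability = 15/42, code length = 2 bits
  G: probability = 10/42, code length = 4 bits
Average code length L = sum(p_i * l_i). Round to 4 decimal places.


Weighted contributions p_i * l_i:
  E: (14/42) * 2 = 28/42
  H: (3/42) * 5 = 15/42
  F: (15/42) * 2 = 30/42
  G: (10/42) * 4 = 40/42
Sum = (28 + 15 + 30 + 40)/42 = 113/42

L = 113/42 = 2.6905 bits/symbol


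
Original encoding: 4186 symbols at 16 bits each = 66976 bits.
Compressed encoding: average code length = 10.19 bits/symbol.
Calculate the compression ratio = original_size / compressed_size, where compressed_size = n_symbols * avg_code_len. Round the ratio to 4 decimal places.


original_size = n_symbols * orig_bits = 4186 * 16 = 66976 bits
compressed_size = n_symbols * avg_code_len = 4186 * 10.19 = 42655.34 bits
ratio = original_size / compressed_size = 66976 / 42655.34 = 1.5702

Compression ratio = 1.5702


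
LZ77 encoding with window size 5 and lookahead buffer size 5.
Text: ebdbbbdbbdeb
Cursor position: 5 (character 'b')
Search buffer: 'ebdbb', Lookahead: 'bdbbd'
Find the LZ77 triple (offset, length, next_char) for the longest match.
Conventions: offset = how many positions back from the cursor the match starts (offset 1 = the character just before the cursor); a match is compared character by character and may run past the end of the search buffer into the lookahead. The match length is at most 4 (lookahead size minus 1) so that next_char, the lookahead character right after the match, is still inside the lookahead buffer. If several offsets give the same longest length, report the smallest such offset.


Try each offset into the search buffer:
  offset=1 (pos 4, char 'b'): match length 1
  offset=2 (pos 3, char 'b'): match length 1
  offset=3 (pos 2, char 'd'): match length 0
  offset=4 (pos 1, char 'b'): match length 4
  offset=5 (pos 0, char 'e'): match length 0
Longest match has length 4 at offset 4.
next_char = character at position 5 + 4 = 9 -> 'd'

Best match: offset=4, length=4 (matching 'bdbb' starting at position 1)
LZ77 triple: (4, 4, 'd')


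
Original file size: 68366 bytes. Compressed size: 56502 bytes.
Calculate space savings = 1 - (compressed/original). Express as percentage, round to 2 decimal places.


ratio = compressed/original = 56502/68366 = 0.826463
savings = 1 - ratio = 1 - 0.826463 = 0.173537
as a percentage: 0.173537 * 100 = 17.35%

Space savings = 1 - 56502/68366 = 17.35%


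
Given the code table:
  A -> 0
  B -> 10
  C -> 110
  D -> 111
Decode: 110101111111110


Decoding:
110 -> C
10 -> B
111 -> D
111 -> D
111 -> D
0 -> A


Result: CBDDDA


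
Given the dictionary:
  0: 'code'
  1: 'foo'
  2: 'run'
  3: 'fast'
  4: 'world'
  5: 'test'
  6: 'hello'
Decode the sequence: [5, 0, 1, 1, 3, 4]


Look up each index in the dictionary:
  5 -> 'test'
  0 -> 'code'
  1 -> 'foo'
  1 -> 'foo'
  3 -> 'fast'
  4 -> 'world'

Decoded: "test code foo foo fast world"


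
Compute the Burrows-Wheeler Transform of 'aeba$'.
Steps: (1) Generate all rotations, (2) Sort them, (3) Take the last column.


Rotations (sorted):
  0: $aeba -> last char: a
  1: a$aeb -> last char: b
  2: aeba$ -> last char: $
  3: ba$ae -> last char: e
  4: eba$a -> last char: a


BWT = ab$ea


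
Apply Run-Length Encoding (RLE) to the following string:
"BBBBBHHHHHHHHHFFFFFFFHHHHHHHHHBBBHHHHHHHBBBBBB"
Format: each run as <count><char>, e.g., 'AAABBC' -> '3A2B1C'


Scanning runs left to right:
  i=0: run of 'B' x 5 -> '5B'
  i=5: run of 'H' x 9 -> '9H'
  i=14: run of 'F' x 7 -> '7F'
  i=21: run of 'H' x 9 -> '9H'
  i=30: run of 'B' x 3 -> '3B'
  i=33: run of 'H' x 7 -> '7H'
  i=40: run of 'B' x 6 -> '6B'

RLE = 5B9H7F9H3B7H6B


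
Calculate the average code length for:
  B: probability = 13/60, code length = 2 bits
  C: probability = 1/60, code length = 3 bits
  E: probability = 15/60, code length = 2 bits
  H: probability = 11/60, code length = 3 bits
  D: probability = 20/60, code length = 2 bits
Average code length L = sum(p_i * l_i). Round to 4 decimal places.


Weighted contributions p_i * l_i:
  B: (13/60) * 2 = 26/60
  C: (1/60) * 3 = 3/60
  E: (15/60) * 2 = 30/60
  H: (11/60) * 3 = 33/60
  D: (20/60) * 2 = 40/60
Sum = (26 + 3 + 30 + 33 + 40)/60 = 132/60

L = 132/60 = 2.2000 bits/symbol


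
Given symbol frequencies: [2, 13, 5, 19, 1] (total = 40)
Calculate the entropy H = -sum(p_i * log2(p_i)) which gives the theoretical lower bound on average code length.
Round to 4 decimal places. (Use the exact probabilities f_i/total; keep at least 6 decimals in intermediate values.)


Per-symbol terms -p_i * log2(p_i) with p_i = f_i/40:
  p = 2/40 = 0.050000: log2(p) = -4.321928, -p*log2(p) = 0.216096
  p = 13/40 = 0.325000: log2(p) = -1.621488, -p*log2(p) = 0.526984
  p = 5/40 = 0.125000: log2(p) = -3.000000, -p*log2(p) = 0.375000
  p = 19/40 = 0.475000: log2(p) = -1.074001, -p*log2(p) = 0.510150
  p = 1/40 = 0.025000: log2(p) = -5.321928, -p*log2(p) = 0.133048
H = 0.216096 + 0.526984 + 0.375000 + 0.510150 + 0.133048 = 1.761278

H = 1.7613 bits/symbol


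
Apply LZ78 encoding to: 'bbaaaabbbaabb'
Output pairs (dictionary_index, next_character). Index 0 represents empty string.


LZ78 encoding steps:
Dictionary: {0: ''}
Step 1: w='' (idx 0), next='b' -> output (0, 'b'), add 'b' as idx 1
Step 2: w='b' (idx 1), next='a' -> output (1, 'a'), add 'ba' as idx 2
Step 3: w='' (idx 0), next='a' -> output (0, 'a'), add 'a' as idx 3
Step 4: w='a' (idx 3), next='a' -> output (3, 'a'), add 'aa' as idx 4
Step 5: w='b' (idx 1), next='b' -> output (1, 'b'), add 'bb' as idx 5
Step 6: w='ba' (idx 2), next='a' -> output (2, 'a'), add 'baa' as idx 6
Step 7: w='bb' (idx 5), end of input -> output (5, '')


Encoded: [(0, 'b'), (1, 'a'), (0, 'a'), (3, 'a'), (1, 'b'), (2, 'a'), (5, '')]


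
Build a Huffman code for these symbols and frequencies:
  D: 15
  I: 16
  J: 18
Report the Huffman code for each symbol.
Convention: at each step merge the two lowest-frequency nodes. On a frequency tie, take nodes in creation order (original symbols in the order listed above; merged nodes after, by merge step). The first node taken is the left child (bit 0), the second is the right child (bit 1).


Huffman tree construction:
Step 1: Merge D(15) + I(16) = 31
Step 2: Merge J(18) + (D+I)(31) = 49
Read each symbol's code off the tree from the root (left child = 0, right child = 1).

Codes:
  D: 10 (length 2)
  I: 11 (length 2)
  J: 0 (length 1)
Average code length: 80/49 = 1.6327 bits/symbol


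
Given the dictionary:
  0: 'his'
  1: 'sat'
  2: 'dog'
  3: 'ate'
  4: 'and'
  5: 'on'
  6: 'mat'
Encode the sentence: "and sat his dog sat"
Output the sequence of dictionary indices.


Look up each word in the dictionary:
  'and' -> 4
  'sat' -> 1
  'his' -> 0
  'dog' -> 2
  'sat' -> 1

Encoded: [4, 1, 0, 2, 1]


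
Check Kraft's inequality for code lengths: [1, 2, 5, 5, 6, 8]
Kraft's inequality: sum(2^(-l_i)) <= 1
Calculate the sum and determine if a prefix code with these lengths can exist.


Sum = 2^(-1) + 2^(-2) + 2^(-5) + 2^(-5) + 2^(-6) + 2^(-8)
    = 0.5 + 0.25 + 0.03125 + 0.03125 + 0.015625 + 0.00390625
    = 213/256 = 0.83203125
Since 0.83203125 <= 1, Kraft's inequality IS satisfied.
A prefix code with these lengths CAN exist.

Kraft sum = 0.83203125. Satisfied.


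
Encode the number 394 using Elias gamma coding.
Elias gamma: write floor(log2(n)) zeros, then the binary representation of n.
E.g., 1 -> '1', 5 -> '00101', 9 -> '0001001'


num_bits = floor(log2(394)) + 1 = 9
leading_zeros = num_bits - 1 = 8
binary(394) = 110001010

Elias gamma(394) = '00000000' + '110001010' = 00000000110001010 (17 bits)


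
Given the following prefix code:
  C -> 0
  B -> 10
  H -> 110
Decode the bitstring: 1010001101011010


Decoding step by step:
Bits 10 -> B
Bits 10 -> B
Bits 0 -> C
Bits 0 -> C
Bits 110 -> H
Bits 10 -> B
Bits 110 -> H
Bits 10 -> B


Decoded message: BBCCHBHB


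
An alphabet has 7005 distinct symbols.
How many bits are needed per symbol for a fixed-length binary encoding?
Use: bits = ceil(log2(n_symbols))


log2(7005) = 12.7742
Bracket: 2^12 = 4096 < 7005 <= 2^13 = 8192
So ceil(log2(7005)) = 13

bits = ceil(log2(7005)) = ceil(12.7742) = 13 bits


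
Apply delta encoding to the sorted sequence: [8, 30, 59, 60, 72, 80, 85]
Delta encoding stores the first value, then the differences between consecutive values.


First value: 8
Deltas:
  30 - 8 = 22
  59 - 30 = 29
  60 - 59 = 1
  72 - 60 = 12
  80 - 72 = 8
  85 - 80 = 5


Delta encoded: [8, 22, 29, 1, 12, 8, 5]


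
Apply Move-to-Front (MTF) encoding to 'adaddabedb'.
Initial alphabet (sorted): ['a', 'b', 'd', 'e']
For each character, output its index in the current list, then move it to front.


MTF encoding:
'a': index 0 in ['a', 'b', 'd', 'e'] -> ['a', 'b', 'd', 'e']
'd': index 2 in ['a', 'b', 'd', 'e'] -> ['d', 'a', 'b', 'e']
'a': index 1 in ['d', 'a', 'b', 'e'] -> ['a', 'd', 'b', 'e']
'd': index 1 in ['a', 'd', 'b', 'e'] -> ['d', 'a', 'b', 'e']
'd': index 0 in ['d', 'a', 'b', 'e'] -> ['d', 'a', 'b', 'e']
'a': index 1 in ['d', 'a', 'b', 'e'] -> ['a', 'd', 'b', 'e']
'b': index 2 in ['a', 'd', 'b', 'e'] -> ['b', 'a', 'd', 'e']
'e': index 3 in ['b', 'a', 'd', 'e'] -> ['e', 'b', 'a', 'd']
'd': index 3 in ['e', 'b', 'a', 'd'] -> ['d', 'e', 'b', 'a']
'b': index 2 in ['d', 'e', 'b', 'a'] -> ['b', 'd', 'e', 'a']


Output: [0, 2, 1, 1, 0, 1, 2, 3, 3, 2]


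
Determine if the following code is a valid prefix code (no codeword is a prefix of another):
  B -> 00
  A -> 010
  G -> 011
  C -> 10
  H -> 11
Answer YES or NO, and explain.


Checking each pair (does one codeword prefix another?):
  B='00' vs A='010': no prefix
  B='00' vs G='011': no prefix
  B='00' vs C='10': no prefix
  B='00' vs H='11': no prefix
  A='010' vs B='00': no prefix
  A='010' vs G='011': no prefix
  A='010' vs C='10': no prefix
  A='010' vs H='11': no prefix
  G='011' vs B='00': no prefix
  G='011' vs A='010': no prefix
  G='011' vs C='10': no prefix
  G='011' vs H='11': no prefix
  C='10' vs B='00': no prefix
  C='10' vs A='010': no prefix
  C='10' vs G='011': no prefix
  C='10' vs H='11': no prefix
  H='11' vs B='00': no prefix
  H='11' vs A='010': no prefix
  H='11' vs G='011': no prefix
  H='11' vs C='10': no prefix
No violation found over all pairs.

YES -- this is a valid prefix code. No codeword is a prefix of any other codeword.


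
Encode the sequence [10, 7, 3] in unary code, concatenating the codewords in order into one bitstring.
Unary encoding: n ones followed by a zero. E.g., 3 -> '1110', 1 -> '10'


Encode each number as n ones followed by a terminating 0:
  10 -> 11111111110 (11 bits)
  7 -> 11111110 (8 bits)
  3 -> 1110 (4 bits)
Total length = 11 + 8 + 4 = 23 bits.

Unary([10, 7, 3]) = 11111111110111111101110 (23 bits)


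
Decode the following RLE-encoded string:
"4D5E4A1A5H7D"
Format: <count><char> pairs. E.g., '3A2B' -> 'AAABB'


Expanding each <count><char> pair:
  4D -> 'DDDD'
  5E -> 'EEEEE'
  4A -> 'AAAA'
  1A -> 'A'
  5H -> 'HHHHH'
  7D -> 'DDDDDDD'

Decoded = DDDDEEEEEAAAAAHHHHHDDDDDDD


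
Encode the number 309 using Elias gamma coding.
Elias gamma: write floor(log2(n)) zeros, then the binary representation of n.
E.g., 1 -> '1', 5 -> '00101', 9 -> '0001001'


num_bits = floor(log2(309)) + 1 = 9
leading_zeros = num_bits - 1 = 8
binary(309) = 100110101

Elias gamma(309) = '00000000' + '100110101' = 00000000100110101 (17 bits)


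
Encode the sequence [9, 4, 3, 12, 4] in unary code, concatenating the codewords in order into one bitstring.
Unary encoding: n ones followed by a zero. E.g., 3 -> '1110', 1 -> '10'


Encode each number as n ones followed by a terminating 0:
  9 -> 1111111110 (10 bits)
  4 -> 11110 (5 bits)
  3 -> 1110 (4 bits)
  12 -> 1111111111110 (13 bits)
  4 -> 11110 (5 bits)
Total length = 10 + 5 + 4 + 13 + 5 = 37 bits.

Unary([9, 4, 3, 12, 4]) = 1111111110111101110111111111111011110 (37 bits)


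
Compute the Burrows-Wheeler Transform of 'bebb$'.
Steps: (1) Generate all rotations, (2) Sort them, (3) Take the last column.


Rotations (sorted):
  0: $bebb -> last char: b
  1: b$beb -> last char: b
  2: bb$be -> last char: e
  3: bebb$ -> last char: $
  4: ebb$b -> last char: b


BWT = bbe$b


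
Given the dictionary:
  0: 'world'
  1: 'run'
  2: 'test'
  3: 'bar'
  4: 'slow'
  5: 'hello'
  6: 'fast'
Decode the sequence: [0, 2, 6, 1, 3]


Look up each index in the dictionary:
  0 -> 'world'
  2 -> 'test'
  6 -> 'fast'
  1 -> 'run'
  3 -> 'bar'

Decoded: "world test fast run bar"


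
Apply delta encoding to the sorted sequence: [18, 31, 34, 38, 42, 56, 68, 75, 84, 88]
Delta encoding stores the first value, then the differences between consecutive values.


First value: 18
Deltas:
  31 - 18 = 13
  34 - 31 = 3
  38 - 34 = 4
  42 - 38 = 4
  56 - 42 = 14
  68 - 56 = 12
  75 - 68 = 7
  84 - 75 = 9
  88 - 84 = 4


Delta encoded: [18, 13, 3, 4, 4, 14, 12, 7, 9, 4]


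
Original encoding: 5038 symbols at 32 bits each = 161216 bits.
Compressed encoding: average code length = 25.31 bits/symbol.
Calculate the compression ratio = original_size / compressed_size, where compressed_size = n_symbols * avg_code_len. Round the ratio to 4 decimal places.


original_size = n_symbols * orig_bits = 5038 * 32 = 161216 bits
compressed_size = n_symbols * avg_code_len = 5038 * 25.31 = 127511.78 bits
ratio = original_size / compressed_size = 161216 / 127511.78 = 1.2643

Compression ratio = 1.2643


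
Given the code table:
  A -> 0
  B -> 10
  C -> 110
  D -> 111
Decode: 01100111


Decoding:
0 -> A
110 -> C
0 -> A
111 -> D


Result: ACAD


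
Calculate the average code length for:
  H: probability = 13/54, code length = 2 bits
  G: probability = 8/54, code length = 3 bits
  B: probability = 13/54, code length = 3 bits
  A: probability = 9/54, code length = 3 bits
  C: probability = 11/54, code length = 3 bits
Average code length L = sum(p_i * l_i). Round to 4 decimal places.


Weighted contributions p_i * l_i:
  H: (13/54) * 2 = 26/54
  G: (8/54) * 3 = 24/54
  B: (13/54) * 3 = 39/54
  A: (9/54) * 3 = 27/54
  C: (11/54) * 3 = 33/54
Sum = (26 + 24 + 39 + 27 + 33)/54 = 149/54

L = 149/54 = 2.7593 bits/symbol


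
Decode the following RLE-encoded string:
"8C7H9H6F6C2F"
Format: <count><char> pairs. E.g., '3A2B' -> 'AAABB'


Expanding each <count><char> pair:
  8C -> 'CCCCCCCC'
  7H -> 'HHHHHHH'
  9H -> 'HHHHHHHHH'
  6F -> 'FFFFFF'
  6C -> 'CCCCCC'
  2F -> 'FF'

Decoded = CCCCCCCCHHHHHHHHHHHHHHHHFFFFFFCCCCCCFF


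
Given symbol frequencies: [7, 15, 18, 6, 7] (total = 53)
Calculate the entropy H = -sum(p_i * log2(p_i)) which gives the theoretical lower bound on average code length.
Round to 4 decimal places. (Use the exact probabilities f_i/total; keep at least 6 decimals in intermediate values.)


Per-symbol terms -p_i * log2(p_i) with p_i = f_i/53:
  p = 7/53 = 0.132075: log2(p) = -2.920566, -p*log2(p) = 0.385735
  p = 15/53 = 0.283019: log2(p) = -1.821030, -p*log2(p) = 0.515386
  p = 18/53 = 0.339623: log2(p) = -1.557995, -p*log2(p) = 0.529131
  p = 6/53 = 0.113208: log2(p) = -3.142958, -p*log2(p) = 0.355807
  p = 7/53 = 0.132075: log2(p) = -2.920566, -p*log2(p) = 0.385735
H = 0.385735 + 0.515386 + 0.529131 + 0.355807 + 0.385735 = 2.171794

H = 2.1718 bits/symbol


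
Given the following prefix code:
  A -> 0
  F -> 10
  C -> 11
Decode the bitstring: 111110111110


Decoding step by step:
Bits 11 -> C
Bits 11 -> C
Bits 10 -> F
Bits 11 -> C
Bits 11 -> C
Bits 10 -> F


Decoded message: CCFCCF


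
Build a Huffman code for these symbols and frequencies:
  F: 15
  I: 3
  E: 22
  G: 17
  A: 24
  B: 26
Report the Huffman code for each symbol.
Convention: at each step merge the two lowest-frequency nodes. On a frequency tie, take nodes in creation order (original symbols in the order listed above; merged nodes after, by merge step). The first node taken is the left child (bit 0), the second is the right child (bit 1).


Huffman tree construction:
Step 1: Merge I(3) + F(15) = 18
Step 2: Merge G(17) + (I+F)(18) = 35
Step 3: Merge E(22) + A(24) = 46
Step 4: Merge B(26) + (G+(I+F))(35) = 61
Step 5: Merge (E+A)(46) + (B+(G+(I+F)))(61) = 107
Read each symbol's code off the tree from the root (left child = 0, right child = 1).

Codes:
  F: 1111 (length 4)
  I: 1110 (length 4)
  E: 00 (length 2)
  G: 110 (length 3)
  A: 01 (length 2)
  B: 10 (length 2)
Average code length: 267/107 = 2.4953 bits/symbol


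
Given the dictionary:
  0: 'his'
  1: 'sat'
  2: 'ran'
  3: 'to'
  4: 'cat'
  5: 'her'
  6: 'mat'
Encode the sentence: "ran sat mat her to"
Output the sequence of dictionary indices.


Look up each word in the dictionary:
  'ran' -> 2
  'sat' -> 1
  'mat' -> 6
  'her' -> 5
  'to' -> 3

Encoded: [2, 1, 6, 5, 3]


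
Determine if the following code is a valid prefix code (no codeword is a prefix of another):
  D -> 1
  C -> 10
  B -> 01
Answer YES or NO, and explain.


Checking each pair (does one codeword prefix another?):
  D='1' vs C='10': prefix -- VIOLATION

NO -- this is NOT a valid prefix code. D (1) is a prefix of C (10).


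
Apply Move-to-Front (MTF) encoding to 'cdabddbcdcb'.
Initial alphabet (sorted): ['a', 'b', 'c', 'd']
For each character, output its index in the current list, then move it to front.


MTF encoding:
'c': index 2 in ['a', 'b', 'c', 'd'] -> ['c', 'a', 'b', 'd']
'd': index 3 in ['c', 'a', 'b', 'd'] -> ['d', 'c', 'a', 'b']
'a': index 2 in ['d', 'c', 'a', 'b'] -> ['a', 'd', 'c', 'b']
'b': index 3 in ['a', 'd', 'c', 'b'] -> ['b', 'a', 'd', 'c']
'd': index 2 in ['b', 'a', 'd', 'c'] -> ['d', 'b', 'a', 'c']
'd': index 0 in ['d', 'b', 'a', 'c'] -> ['d', 'b', 'a', 'c']
'b': index 1 in ['d', 'b', 'a', 'c'] -> ['b', 'd', 'a', 'c']
'c': index 3 in ['b', 'd', 'a', 'c'] -> ['c', 'b', 'd', 'a']
'd': index 2 in ['c', 'b', 'd', 'a'] -> ['d', 'c', 'b', 'a']
'c': index 1 in ['d', 'c', 'b', 'a'] -> ['c', 'd', 'b', 'a']
'b': index 2 in ['c', 'd', 'b', 'a'] -> ['b', 'c', 'd', 'a']


Output: [2, 3, 2, 3, 2, 0, 1, 3, 2, 1, 2]


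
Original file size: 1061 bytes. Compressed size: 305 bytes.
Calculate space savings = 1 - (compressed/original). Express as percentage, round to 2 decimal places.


ratio = compressed/original = 305/1061 = 0.287465
savings = 1 - ratio = 1 - 0.287465 = 0.712535
as a percentage: 0.712535 * 100 = 71.25%

Space savings = 1 - 305/1061 = 71.25%


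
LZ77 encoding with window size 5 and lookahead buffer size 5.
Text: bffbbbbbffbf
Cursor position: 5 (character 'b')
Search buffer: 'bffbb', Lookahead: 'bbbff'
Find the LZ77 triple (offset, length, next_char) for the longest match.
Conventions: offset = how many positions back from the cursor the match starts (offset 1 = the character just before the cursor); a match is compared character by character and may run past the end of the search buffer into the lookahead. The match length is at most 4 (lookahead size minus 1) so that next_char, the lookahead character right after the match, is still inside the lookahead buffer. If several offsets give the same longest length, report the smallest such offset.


Try each offset into the search buffer:
  offset=1 (pos 4, char 'b'): match length 3
  offset=2 (pos 3, char 'b'): match length 3
  offset=3 (pos 2, char 'f'): match length 0
  offset=4 (pos 1, char 'f'): match length 0
  offset=5 (pos 0, char 'b'): match length 1
Longest match has length 3, found at offsets 1, 2; take the smallest, offset 1.
next_char = character at position 5 + 3 = 8 -> 'f'

Best match: offset=1, length=3 (matching 'bbb' starting at position 4)
LZ77 triple: (1, 3, 'f')


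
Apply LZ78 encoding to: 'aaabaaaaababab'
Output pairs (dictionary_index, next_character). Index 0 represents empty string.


LZ78 encoding steps:
Dictionary: {0: ''}
Step 1: w='' (idx 0), next='a' -> output (0, 'a'), add 'a' as idx 1
Step 2: w='a' (idx 1), next='a' -> output (1, 'a'), add 'aa' as idx 2
Step 3: w='' (idx 0), next='b' -> output (0, 'b'), add 'b' as idx 3
Step 4: w='aa' (idx 2), next='a' -> output (2, 'a'), add 'aaa' as idx 4
Step 5: w='aa' (idx 2), next='b' -> output (2, 'b'), add 'aab' as idx 5
Step 6: w='a' (idx 1), next='b' -> output (1, 'b'), add 'ab' as idx 6
Step 7: w='ab' (idx 6), end of input -> output (6, '')


Encoded: [(0, 'a'), (1, 'a'), (0, 'b'), (2, 'a'), (2, 'b'), (1, 'b'), (6, '')]


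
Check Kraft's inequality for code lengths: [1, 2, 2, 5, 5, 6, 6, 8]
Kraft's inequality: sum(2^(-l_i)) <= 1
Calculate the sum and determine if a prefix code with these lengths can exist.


Sum = 2^(-1) + 2^(-2) + 2^(-2) + 2^(-5) + 2^(-5) + 2^(-6) + 2^(-6) + 2^(-8)
    = 0.5 + 0.25 + 0.25 + 0.03125 + 0.03125 + 0.015625 + 0.015625 + 0.00390625
    = 281/256 = 1.09765625
Since 1.09765625 > 1, Kraft's inequality is NOT satisfied.
A prefix code with these lengths CANNOT exist.

Kraft sum = 1.09765625. Not satisfied.


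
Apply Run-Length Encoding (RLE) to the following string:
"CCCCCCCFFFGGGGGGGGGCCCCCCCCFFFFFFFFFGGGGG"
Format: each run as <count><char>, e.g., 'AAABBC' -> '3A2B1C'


Scanning runs left to right:
  i=0: run of 'C' x 7 -> '7C'
  i=7: run of 'F' x 3 -> '3F'
  i=10: run of 'G' x 9 -> '9G'
  i=19: run of 'C' x 8 -> '8C'
  i=27: run of 'F' x 9 -> '9F'
  i=36: run of 'G' x 5 -> '5G'

RLE = 7C3F9G8C9F5G


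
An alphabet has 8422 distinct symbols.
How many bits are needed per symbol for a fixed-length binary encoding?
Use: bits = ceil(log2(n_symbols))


log2(8422) = 13.0399
Bracket: 2^13 = 8192 < 8422 <= 2^14 = 16384
So ceil(log2(8422)) = 14

bits = ceil(log2(8422)) = ceil(13.0399) = 14 bits


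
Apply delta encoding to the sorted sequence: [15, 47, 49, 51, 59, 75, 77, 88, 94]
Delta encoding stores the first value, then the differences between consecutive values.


First value: 15
Deltas:
  47 - 15 = 32
  49 - 47 = 2
  51 - 49 = 2
  59 - 51 = 8
  75 - 59 = 16
  77 - 75 = 2
  88 - 77 = 11
  94 - 88 = 6


Delta encoded: [15, 32, 2, 2, 8, 16, 2, 11, 6]


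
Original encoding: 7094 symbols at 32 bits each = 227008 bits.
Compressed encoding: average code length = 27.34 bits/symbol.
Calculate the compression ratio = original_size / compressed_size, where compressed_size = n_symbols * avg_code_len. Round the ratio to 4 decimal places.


original_size = n_symbols * orig_bits = 7094 * 32 = 227008 bits
compressed_size = n_symbols * avg_code_len = 7094 * 27.34 = 193949.96 bits
ratio = original_size / compressed_size = 227008 / 193949.96 = 1.1704

Compression ratio = 1.1704


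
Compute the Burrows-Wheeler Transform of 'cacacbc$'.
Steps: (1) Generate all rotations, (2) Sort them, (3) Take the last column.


Rotations (sorted):
  0: $cacacbc -> last char: c
  1: acacbc$c -> last char: c
  2: acbc$cac -> last char: c
  3: bc$cacac -> last char: c
  4: c$cacacb -> last char: b
  5: cacacbc$ -> last char: $
  6: cacbc$ca -> last char: a
  7: cbc$caca -> last char: a


BWT = ccccb$aa


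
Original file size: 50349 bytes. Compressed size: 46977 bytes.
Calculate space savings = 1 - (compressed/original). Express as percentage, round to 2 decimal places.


ratio = compressed/original = 46977/50349 = 0.933027
savings = 1 - ratio = 1 - 0.933027 = 0.066973
as a percentage: 0.066973 * 100 = 6.7%

Space savings = 1 - 46977/50349 = 6.7%


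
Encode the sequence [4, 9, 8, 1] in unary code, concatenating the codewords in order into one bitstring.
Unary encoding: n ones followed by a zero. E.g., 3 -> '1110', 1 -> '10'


Encode each number as n ones followed by a terminating 0:
  4 -> 11110 (5 bits)
  9 -> 1111111110 (10 bits)
  8 -> 111111110 (9 bits)
  1 -> 10 (2 bits)
Total length = 5 + 10 + 9 + 2 = 26 bits.

Unary([4, 9, 8, 1]) = 11110111111111011111111010 (26 bits)


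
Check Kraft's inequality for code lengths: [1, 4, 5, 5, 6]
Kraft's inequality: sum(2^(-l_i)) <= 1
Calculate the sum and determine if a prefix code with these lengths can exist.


Sum = 2^(-1) + 2^(-4) + 2^(-5) + 2^(-5) + 2^(-6)
    = 0.5 + 0.0625 + 0.03125 + 0.03125 + 0.015625
    = 41/64 = 0.640625
Since 0.640625 <= 1, Kraft's inequality IS satisfied.
A prefix code with these lengths CAN exist.

Kraft sum = 0.640625. Satisfied.
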